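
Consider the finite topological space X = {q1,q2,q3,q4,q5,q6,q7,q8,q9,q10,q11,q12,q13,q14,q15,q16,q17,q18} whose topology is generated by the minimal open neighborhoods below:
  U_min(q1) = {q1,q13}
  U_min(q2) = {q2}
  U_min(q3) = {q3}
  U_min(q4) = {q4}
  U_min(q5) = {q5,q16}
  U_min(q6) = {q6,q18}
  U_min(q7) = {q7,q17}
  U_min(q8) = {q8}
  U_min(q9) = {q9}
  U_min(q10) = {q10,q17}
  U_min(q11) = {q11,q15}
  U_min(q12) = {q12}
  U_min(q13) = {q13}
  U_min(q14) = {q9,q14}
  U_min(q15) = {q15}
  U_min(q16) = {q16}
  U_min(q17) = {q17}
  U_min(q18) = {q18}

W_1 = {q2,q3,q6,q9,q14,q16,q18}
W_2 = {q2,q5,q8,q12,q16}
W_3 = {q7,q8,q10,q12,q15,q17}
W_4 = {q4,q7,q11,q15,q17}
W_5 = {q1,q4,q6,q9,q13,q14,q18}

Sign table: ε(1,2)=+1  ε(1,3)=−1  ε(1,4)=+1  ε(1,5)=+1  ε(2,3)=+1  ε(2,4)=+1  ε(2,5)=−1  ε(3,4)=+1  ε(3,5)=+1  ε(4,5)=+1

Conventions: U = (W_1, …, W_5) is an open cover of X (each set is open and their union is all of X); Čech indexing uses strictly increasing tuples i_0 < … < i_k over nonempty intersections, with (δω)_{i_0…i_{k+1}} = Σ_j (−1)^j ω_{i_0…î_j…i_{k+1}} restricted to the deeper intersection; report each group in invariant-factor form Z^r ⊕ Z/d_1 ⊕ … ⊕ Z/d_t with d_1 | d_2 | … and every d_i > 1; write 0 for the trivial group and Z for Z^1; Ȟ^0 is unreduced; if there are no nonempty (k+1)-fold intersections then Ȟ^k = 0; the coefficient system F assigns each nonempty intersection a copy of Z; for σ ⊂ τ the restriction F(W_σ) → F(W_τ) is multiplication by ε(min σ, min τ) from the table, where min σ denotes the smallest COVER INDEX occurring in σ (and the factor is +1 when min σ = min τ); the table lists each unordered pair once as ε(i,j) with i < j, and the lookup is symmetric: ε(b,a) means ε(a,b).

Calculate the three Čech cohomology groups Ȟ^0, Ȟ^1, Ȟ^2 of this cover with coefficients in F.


nonempty intersections:
  W12={q2,q16} W15={q6,q9,q14,q18} W23={q8,q12} W34={q7,q15,q17} W45={q4}
C dims 5,5; δ0: rk 4, SNF 1^4
Ȟ^0: (5−4)−0=1 ⇒ Z
Ȟ^1: (5−0)−4=1 ⇒ Z
Ȟ^2: (0−0)−0=0 ⇒ 0

Ȟ^0 = Z,  Ȟ^1 = Z,  Ȟ^2 = 0


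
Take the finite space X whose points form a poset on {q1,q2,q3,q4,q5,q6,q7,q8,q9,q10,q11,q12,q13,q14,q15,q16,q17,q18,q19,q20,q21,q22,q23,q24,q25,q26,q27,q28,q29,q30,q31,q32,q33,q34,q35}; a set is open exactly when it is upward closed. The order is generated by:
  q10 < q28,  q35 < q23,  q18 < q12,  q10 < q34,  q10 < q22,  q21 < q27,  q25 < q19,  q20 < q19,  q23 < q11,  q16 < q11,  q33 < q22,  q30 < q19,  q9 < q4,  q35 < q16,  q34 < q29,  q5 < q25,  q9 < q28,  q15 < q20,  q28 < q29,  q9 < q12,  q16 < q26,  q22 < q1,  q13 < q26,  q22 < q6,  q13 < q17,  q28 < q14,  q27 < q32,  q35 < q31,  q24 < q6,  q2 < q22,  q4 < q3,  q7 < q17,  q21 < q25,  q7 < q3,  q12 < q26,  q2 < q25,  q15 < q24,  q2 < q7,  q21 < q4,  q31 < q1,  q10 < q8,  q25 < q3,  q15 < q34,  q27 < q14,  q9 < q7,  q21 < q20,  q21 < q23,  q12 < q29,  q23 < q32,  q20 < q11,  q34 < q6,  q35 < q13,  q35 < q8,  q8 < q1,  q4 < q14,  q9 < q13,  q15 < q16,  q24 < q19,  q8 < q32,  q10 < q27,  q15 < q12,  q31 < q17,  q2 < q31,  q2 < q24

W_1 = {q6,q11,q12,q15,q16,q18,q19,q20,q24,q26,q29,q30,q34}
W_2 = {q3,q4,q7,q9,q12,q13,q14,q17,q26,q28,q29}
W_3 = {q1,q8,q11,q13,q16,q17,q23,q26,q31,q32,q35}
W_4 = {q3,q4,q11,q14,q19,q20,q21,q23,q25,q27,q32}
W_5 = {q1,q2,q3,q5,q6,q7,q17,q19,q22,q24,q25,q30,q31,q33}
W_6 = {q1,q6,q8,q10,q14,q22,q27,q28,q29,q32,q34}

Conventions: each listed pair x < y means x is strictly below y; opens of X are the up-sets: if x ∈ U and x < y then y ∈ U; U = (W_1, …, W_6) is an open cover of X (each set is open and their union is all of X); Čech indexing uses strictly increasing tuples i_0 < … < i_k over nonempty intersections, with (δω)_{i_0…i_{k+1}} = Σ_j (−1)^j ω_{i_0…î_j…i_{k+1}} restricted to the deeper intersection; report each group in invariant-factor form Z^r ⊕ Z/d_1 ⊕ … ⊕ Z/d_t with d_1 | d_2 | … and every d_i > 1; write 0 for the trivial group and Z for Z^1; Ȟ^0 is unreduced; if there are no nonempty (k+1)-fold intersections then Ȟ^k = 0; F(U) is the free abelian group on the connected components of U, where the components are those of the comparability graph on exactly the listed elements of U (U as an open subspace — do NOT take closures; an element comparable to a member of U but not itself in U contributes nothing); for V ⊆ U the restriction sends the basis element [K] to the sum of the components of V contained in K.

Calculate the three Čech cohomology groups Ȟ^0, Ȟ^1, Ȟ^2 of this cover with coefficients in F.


Ȟ^0 = Z, Ȟ^1 = 0, Ȟ^2 = Z/2

nerve of the cover:
  W12={q12,q26,q29} W13={q11,q16,q26} W14={q11,q19,q20} W15={q6,q19,q24,q30} W16={q6,q29,q34} W23={q13,q17,q26} W24={q3,q4,q14} W25={q3,q7,q17} W26={q14,q28,q29} W34={q11,q23,q32} W35={q1,q17,q31} W36={q1,q8,q32} W45={q3,q19,q25} W46={q14,q27,q32} W56={q1,q6,q22}
  W123={q26} W126={q29} W134={q11} W145={q19} W156={q6} W235={q17} W245={q3} W246={q14} W346={q32} W356={q1}
components per intersection:
  W1: {q6,q11,q12,q15,q16,q18,q19,q20,q24,q26,q29,q30,q34}
  W2: {q3,q4,q7,q9,q12,q13,q14,q17,q26,q28,q29}
  W3: {q1,q8,q11,q13,q16,q17,q23,q26,q31,q32,q35}
  W4: {q3,q4,q11,q14,q19,q20,q21,q23,q25,q27,q32}
  W5: {q1,q2,q3,q5,q6,q7,q17,q19,q22,q24,q25,q30,q31,q33}
  W6: {q1,q6,q8,q10,q14,q22,q27,q28,q29,q32,q34}
  W12: {q12,q26,q29}
  W13: {q11,q16,q26}
  W14: {q11,q19,q20}
  W15: {q6,q19,q24,q30}
  W16: {q6,q29,q34}
  W23: {q13,q17,q26}
  W24: {q3,q4,q14}
  W25: {q3,q7,q17}
  W26: {q14,q28,q29}
  W34: {q11,q23,q32}
  W35: {q1,q17,q31}
  W36: {q1,q8,q32}
  W45: {q3,q19,q25}
  W46: {q14,q27,q32}
  W56: {q1,q6,q22}
  W123: {q26}
  W126: {q29}
  W134: {q11}
  W145: {q19}
  W156: {q6}
  W235: {q17}
  W245: {q3}
  W246: {q14}
  W346: {q32}
  W356: {q1}
C dims 6,15,10; δ0: rk 5, SNF 1^5; δ1: rk 10, SNF 1^9·2
Ȟ^0 = (6 − 5) − 0 = 1, so Ȟ^0 ≅ Z
Ȟ^1 = (15 − 10) − 5 = 0, so Ȟ^1 ≅ 0
Ȟ^2 = (10 − 0) − 10 = 0 plus torsion [2], so Ȟ^2 ≅ Z/2


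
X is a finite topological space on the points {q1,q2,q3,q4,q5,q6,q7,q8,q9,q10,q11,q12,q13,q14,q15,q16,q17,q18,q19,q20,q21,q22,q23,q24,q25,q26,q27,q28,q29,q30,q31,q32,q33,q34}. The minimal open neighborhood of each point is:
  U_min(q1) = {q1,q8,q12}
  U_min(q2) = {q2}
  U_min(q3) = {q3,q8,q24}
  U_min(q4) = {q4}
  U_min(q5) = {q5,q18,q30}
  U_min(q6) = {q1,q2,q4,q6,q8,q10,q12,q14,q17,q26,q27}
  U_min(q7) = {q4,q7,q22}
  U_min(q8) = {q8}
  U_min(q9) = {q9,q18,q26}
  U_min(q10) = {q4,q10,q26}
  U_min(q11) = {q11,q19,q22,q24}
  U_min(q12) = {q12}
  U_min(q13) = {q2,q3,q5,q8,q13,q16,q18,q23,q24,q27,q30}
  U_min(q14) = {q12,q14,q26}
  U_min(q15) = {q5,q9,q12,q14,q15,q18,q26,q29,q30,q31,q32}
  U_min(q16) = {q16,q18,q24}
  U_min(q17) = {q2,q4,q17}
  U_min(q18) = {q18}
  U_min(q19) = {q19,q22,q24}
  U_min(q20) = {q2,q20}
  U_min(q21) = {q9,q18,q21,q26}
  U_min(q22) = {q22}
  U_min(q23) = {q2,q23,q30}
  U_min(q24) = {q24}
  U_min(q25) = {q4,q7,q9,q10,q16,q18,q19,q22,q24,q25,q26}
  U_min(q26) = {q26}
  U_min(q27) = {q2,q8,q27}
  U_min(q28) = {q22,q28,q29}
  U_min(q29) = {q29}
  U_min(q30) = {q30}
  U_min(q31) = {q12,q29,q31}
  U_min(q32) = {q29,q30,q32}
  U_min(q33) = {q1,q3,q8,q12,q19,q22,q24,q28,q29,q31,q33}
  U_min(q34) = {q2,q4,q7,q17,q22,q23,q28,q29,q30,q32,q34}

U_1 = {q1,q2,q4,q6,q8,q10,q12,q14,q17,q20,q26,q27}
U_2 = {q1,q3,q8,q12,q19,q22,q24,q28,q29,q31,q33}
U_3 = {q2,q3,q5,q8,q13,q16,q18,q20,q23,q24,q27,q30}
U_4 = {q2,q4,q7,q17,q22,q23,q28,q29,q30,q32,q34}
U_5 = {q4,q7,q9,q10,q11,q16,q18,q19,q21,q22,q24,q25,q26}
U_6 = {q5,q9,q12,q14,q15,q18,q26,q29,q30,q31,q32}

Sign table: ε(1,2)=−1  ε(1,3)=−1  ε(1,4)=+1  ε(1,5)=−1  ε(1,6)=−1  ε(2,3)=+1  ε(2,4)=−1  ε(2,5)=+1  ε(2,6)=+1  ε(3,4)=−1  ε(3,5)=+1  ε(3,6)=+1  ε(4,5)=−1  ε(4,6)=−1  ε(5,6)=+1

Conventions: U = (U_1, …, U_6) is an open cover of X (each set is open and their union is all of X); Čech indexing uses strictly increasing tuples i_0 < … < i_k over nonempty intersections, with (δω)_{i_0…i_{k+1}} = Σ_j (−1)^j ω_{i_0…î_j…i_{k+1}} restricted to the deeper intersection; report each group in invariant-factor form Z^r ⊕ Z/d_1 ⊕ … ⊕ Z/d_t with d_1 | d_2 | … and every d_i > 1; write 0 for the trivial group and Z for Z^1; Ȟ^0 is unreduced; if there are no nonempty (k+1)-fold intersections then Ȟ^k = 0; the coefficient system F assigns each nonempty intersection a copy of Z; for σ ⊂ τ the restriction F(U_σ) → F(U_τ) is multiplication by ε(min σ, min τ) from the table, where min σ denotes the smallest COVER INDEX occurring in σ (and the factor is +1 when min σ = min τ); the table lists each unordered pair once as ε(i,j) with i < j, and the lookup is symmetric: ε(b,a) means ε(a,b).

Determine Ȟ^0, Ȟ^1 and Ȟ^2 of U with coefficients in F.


nonempty intersections:
  U12={q1,q8,q12} U13={q2,q8,q20,q27} U14={q2,q4,q17} U15={q4,q10,q26} U16={q12,q14,q26} U23={q3,q8,q24} U24={q22,q28,q29} U25={q19,q22,q24} U26={q12,q29,q31} U34={q2,q23,q30} U35={q16,q18,q24} U36={q5,q18,q30} U45={q4,q7,q22} U46={q29,q30,q32} U56={q9,q18,q26}
  U123={q8} U126={q12} U134={q2} U145={q4} U156={q26} U235={q24} U245={q22} U246={q29} U346={q30} U356={q18}
C dims 6,15,10; δ0: rk 5, SNF 1^5; δ1: rk 10, SNF 1^9·2
Ȟ^0: (6−5)−0=1 ⇒ Z
Ȟ^1: (15−10)−5=0 ⇒ 0
Ȟ^2: (10−0)−10=0 plus torsion [2] ⇒ Z/2

Ȟ^0 ≅ Z, Ȟ^1 ≅ 0, Ȟ^2 ≅ Z/2


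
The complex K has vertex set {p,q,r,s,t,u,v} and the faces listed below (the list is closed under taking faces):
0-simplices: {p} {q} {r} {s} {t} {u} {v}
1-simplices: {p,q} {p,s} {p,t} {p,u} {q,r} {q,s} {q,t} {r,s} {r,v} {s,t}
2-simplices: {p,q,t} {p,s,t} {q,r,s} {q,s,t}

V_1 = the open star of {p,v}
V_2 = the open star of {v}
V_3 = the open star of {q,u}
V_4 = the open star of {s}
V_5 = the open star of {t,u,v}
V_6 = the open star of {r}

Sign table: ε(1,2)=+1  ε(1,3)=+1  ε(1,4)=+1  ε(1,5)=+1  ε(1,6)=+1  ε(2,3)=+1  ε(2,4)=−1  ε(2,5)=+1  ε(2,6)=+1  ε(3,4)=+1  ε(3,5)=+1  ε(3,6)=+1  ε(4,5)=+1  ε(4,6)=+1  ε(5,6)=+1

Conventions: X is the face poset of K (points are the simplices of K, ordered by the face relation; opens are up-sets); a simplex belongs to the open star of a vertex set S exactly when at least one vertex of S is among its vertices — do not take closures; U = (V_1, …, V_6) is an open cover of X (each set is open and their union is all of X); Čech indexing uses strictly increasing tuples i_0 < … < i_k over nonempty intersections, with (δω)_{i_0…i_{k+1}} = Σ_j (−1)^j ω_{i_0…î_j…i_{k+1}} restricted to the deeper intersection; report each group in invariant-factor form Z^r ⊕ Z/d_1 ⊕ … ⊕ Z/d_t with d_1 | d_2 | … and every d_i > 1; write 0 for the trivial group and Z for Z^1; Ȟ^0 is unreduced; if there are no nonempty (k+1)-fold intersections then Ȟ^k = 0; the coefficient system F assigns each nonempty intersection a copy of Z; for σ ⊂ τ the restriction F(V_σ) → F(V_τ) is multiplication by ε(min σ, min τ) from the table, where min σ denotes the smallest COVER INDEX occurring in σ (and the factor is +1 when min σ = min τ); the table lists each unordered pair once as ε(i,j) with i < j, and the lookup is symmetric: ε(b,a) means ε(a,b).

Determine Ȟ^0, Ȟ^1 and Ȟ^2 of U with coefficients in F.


Ȟ^0 = Z,  Ȟ^1 = Z,  Ȟ^2 = 0

intersection data:
  V1={{p},{v},{p,q},{p,s},{p,t},{p,u},{r,v},{p,q,t},{p,s,t}} V2={{v},{r,v}} V3={{q},{u},{p,q},{p,u},{q,r},{q,s},{q,t},{p,q,t},{q,r,s},{q,s,t}} V4={{s},{p,s},{q,s},{r,s},{s,t},{p,s,t},{q,r,s},{q,s,t}} V5={{t},{u},{v},{p,t},{p,u},{q,t},{r,v},{s,t},{p,q,t},{p,s,t},{q,s,t}} V6={{r},{q,r},{r,s},{r,v},{q,r,s}}
  V12={{v},{r,v}} V13={{p,q},{p,u},{p,q,t}} V14={{p,s},{p,s,t}} V15={{v},{p,t},{p,u},{r,v},{p,q,t},{p,s,t}} V16={{r,v}} V25={{v},{r,v}} V26={{r,v}} V34={{q,s},{q,r,s},{q,s,t}} V35={{u},{p,u},{q,t},{p,q,t},{q,s,t}} V36={{q,r},{q,r,s}} V45={{s,t},{p,s,t},{q,s,t}} V46={{r,s},{q,r,s}} V56={{r,v}}
  V125={{v},{r,v}} V126={{r,v}} V135={{p,u},{p,q,t}} V145={{p,s,t}} V156={{r,v}} V256={{r,v}} V345={{q,s,t}} V346={{q,r,s}}
  V1256={{r,v}}
C dims 6,13,8,1; δ0: rk 5, SNF 1^5; δ1: rk 7, SNF 1^7; δ2: rk 1, SNF 1^1
Ȟ^0 = (6 − 5) − 0 = 1, so Ȟ^0 ≅ Z
Ȟ^1 = (13 − 7) − 5 = 1, so Ȟ^1 ≅ Z
Ȟ^2 = (8 − 1) − 7 = 0, so Ȟ^2 ≅ 0


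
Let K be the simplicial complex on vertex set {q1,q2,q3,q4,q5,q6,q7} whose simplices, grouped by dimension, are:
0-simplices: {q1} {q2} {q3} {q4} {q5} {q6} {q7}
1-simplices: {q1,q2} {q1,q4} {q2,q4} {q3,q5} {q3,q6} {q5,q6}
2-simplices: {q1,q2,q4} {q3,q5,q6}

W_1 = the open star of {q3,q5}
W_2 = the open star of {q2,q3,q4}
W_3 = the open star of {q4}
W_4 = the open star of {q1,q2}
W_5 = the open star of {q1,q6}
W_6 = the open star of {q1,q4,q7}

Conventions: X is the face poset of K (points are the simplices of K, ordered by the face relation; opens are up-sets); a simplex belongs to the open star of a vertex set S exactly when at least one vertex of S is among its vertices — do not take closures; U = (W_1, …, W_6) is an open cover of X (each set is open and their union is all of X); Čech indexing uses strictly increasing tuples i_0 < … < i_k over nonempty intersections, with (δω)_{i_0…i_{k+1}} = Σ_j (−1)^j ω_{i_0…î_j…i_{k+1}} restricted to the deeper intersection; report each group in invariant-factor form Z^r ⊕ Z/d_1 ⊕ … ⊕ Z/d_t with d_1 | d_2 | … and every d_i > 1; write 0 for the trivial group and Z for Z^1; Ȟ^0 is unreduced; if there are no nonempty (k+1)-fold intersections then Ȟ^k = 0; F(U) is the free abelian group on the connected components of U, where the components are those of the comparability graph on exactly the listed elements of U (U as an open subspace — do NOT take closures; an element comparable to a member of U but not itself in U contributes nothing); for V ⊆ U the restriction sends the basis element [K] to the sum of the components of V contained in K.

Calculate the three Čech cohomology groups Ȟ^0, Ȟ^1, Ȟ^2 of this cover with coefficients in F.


Ȟ^0 = Z^3,  Ȟ^1 = 0,  Ȟ^2 = 0

intersection data:
  W1={{q3},{q5},{q3,q5},{q3,q6},{q5,q6},{q3,q5,q6}} W2={{q2},{q3},{q4},{q1,q2},{q1,q4},{q2,q4},{q3,q5},{q3,q6},{q1,q2,q4},{q3,q5,q6}} W3={{q4},{q1,q4},{q2,q4},{q1,q2,q4}} W4={{q1},{q2},{q1,q2},{q1,q4},{q2,q4},{q1,q2,q4}} W5={{q1},{q6},{q1,q2},{q1,q4},{q3,q6},{q5,q6},{q1,q2,q4},{q3,q5,q6}} W6={{q1},{q4},{q7},{q1,q2},{q1,q4},{q2,q4},{q1,q2,q4}}
  W12={{q3},{q3,q5},{q3,q6},{q3,q5,q6}} W15={{q3,q6},{q5,q6},{q3,q5,q6}} W23={{q4},{q1,q4},{q2,q4},{q1,q2,q4}} W24={{q2},{q1,q2},{q1,q4},{q2,q4},{q1,q2,q4}} W25={{q1,q2},{q1,q4},{q3,q6},{q1,q2,q4},{q3,q5,q6}} W26={{q4},{q1,q2},{q1,q4},{q2,q4},{q1,q2,q4}} W34={{q1,q4},{q2,q4},{q1,q2,q4}} W35={{q1,q4},{q1,q2,q4}} W36={{q4},{q1,q4},{q2,q4},{q1,q2,q4}} W45={{q1},{q1,q2},{q1,q4},{q1,q2,q4}} W46={{q1},{q1,q2},{q1,q4},{q2,q4},{q1,q2,q4}} W56={{q1},{q1,q2},{q1,q4},{q1,q2,q4}}
  W125={{q3,q6},{q3,q5,q6}} W234={{q1,q4},{q2,q4},{q1,q2,q4}} W235={{q1,q4},{q1,q2,q4}} W236={{q4},{q1,q4},{q2,q4},{q1,q2,q4}} W245={{q1,q2},{q1,q4},{q1,q2,q4}} W246={{q1,q2},{q1,q4},{q2,q4},{q1,q2,q4}} W256={{q1,q2},{q1,q4},{q1,q2,q4}} W345={{q1,q4},{q1,q2,q4}} W346={{q1,q4},{q2,q4},{q1,q2,q4}} W356={{q1,q4},{q1,q2,q4}} W456={{q1},{q1,q2},{q1,q4},{q1,q2,q4}}
  W2345={{q1,q4},{q1,q2,q4}} W2346={{q1,q4},{q2,q4},{q1,q2,q4}} W2356={{q1,q4},{q1,q2,q4}} W2456={{q1,q2},{q1,q4},{q1,q2,q4}} W3456={{q1,q4},{q1,q2,q4}}
  W23456={{q1,q4},{q1,q2,q4}}
components per intersection:
  W1: {{q3},{q5},{q3,q5},{q3,q6},{q5,q6},{q3,q5,q6}}
  W2: {{q2},{q4},{q1,q2},{q1,q4},{q2,q4},{q1,q2,q4}} {{q3},{q3,q5},{q3,q6},{q3,q5,q6}}
  W3: {{q4},{q1,q4},{q2,q4},{q1,q2,q4}}
  W4: {{q1},{q2},{q1,q2},{q1,q4},{q2,q4},{q1,q2,q4}}
  W5: {{q1},{q1,q2},{q1,q4},{q1,q2,q4}} {{q6},{q3,q6},{q5,q6},{q3,q5,q6}}
  W6: {{q1},{q4},{q1,q2},{q1,q4},{q2,q4},{q1,q2,q4}} {{q7}}
  W12: {{q3},{q3,q5},{q3,q6},{q3,q5,q6}}
  W15: {{q3,q6},{q5,q6},{q3,q5,q6}}
  W23: {{q4},{q1,q4},{q2,q4},{q1,q2,q4}}
  W24: {{q2},{q1,q2},{q1,q4},{q2,q4},{q1,q2,q4}}
  W25: {{q1,q2},{q1,q4},{q1,q2,q4}} {{q3,q6},{q3,q5,q6}}
  W26: {{q4},{q1,q2},{q1,q4},{q2,q4},{q1,q2,q4}}
  W34: {{q1,q4},{q2,q4},{q1,q2,q4}}
  W35: {{q1,q4},{q1,q2,q4}}
  W36: {{q4},{q1,q4},{q2,q4},{q1,q2,q4}}
  W45: {{q1},{q1,q2},{q1,q4},{q1,q2,q4}}
  W46: {{q1},{q1,q2},{q1,q4},{q2,q4},{q1,q2,q4}}
  W56: {{q1},{q1,q2},{q1,q4},{q1,q2,q4}}
  W125: {{q3,q6},{q3,q5,q6}}
  W234: {{q1,q4},{q2,q4},{q1,q2,q4}}
  W235: {{q1,q4},{q1,q2,q4}}
  W236: {{q4},{q1,q4},{q2,q4},{q1,q2,q4}}
  W245: {{q1,q2},{q1,q4},{q1,q2,q4}}
  W246: {{q1,q2},{q1,q4},{q2,q4},{q1,q2,q4}}
  W256: {{q1,q2},{q1,q4},{q1,q2,q4}}
  W345: {{q1,q4},{q1,q2,q4}}
  W346: {{q1,q4},{q2,q4},{q1,q2,q4}}
  W356: {{q1,q4},{q1,q2,q4}}
  W456: {{q1},{q1,q2},{q1,q4},{q1,q2,q4}}
  W2345: {{q1,q4},{q1,q2,q4}}
  W2346: {{q1,q4},{q2,q4},{q1,q2,q4}}
  W2356: {{q1,q4},{q1,q2,q4}}
  W2456: {{q1,q2},{q1,q4},{q1,q2,q4}}
  W3456: {{q1,q4},{q1,q2,q4}}
  W23456: {{q1,q4},{q1,q2,q4}}
C dims 9,13,11,5; δ0: rk 6, SNF 1^6; δ1: rk 7, SNF 1^7; δ2: rk 4, SNF 1^4
Ȟ^0 = (9 − 6) − 0 = 3, so Ȟ^0 ≅ Z^3
Ȟ^1 = (13 − 7) − 6 = 0, so Ȟ^1 ≅ 0
Ȟ^2 = (11 − 4) − 7 = 0, so Ȟ^2 ≅ 0


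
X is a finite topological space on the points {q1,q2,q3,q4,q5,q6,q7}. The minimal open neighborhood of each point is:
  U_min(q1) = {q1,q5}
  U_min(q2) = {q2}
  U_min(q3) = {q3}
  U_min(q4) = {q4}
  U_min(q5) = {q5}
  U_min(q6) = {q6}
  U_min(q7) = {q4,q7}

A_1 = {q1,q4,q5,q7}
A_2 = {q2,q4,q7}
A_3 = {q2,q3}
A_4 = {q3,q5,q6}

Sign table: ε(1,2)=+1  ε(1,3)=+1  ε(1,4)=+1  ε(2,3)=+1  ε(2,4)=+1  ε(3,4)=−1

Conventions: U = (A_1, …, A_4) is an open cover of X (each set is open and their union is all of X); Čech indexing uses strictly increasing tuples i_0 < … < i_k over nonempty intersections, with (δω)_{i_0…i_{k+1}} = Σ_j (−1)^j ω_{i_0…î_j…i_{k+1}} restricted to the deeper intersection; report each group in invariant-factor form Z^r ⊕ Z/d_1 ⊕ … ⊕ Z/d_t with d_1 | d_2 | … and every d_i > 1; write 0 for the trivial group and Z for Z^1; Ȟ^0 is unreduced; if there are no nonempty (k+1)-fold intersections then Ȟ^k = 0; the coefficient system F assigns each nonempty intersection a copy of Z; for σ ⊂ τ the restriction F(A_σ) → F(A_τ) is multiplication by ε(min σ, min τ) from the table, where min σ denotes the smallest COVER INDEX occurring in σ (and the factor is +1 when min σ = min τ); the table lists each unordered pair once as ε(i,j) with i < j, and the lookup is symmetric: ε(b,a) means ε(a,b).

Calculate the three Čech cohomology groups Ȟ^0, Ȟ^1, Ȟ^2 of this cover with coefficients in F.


nonempty overlaps:
  A12={q4,q7} A14={q5} A23={q2} A34={q3}
C dims 4,4; δ0: rk 4, SNF 1^3·2
degree 0: 4−4−0 = 0 → Ȟ^0 ≅ 0
degree 1: 4−0−4 = 0 plus torsion [2] → Ȟ^1 ≅ Z/2
degree 2: 0−0−0 = 0 → Ȟ^2 ≅ 0

Ȟ^0 ≅ 0,  Ȟ^1 ≅ Z/2,  Ȟ^2 ≅ 0


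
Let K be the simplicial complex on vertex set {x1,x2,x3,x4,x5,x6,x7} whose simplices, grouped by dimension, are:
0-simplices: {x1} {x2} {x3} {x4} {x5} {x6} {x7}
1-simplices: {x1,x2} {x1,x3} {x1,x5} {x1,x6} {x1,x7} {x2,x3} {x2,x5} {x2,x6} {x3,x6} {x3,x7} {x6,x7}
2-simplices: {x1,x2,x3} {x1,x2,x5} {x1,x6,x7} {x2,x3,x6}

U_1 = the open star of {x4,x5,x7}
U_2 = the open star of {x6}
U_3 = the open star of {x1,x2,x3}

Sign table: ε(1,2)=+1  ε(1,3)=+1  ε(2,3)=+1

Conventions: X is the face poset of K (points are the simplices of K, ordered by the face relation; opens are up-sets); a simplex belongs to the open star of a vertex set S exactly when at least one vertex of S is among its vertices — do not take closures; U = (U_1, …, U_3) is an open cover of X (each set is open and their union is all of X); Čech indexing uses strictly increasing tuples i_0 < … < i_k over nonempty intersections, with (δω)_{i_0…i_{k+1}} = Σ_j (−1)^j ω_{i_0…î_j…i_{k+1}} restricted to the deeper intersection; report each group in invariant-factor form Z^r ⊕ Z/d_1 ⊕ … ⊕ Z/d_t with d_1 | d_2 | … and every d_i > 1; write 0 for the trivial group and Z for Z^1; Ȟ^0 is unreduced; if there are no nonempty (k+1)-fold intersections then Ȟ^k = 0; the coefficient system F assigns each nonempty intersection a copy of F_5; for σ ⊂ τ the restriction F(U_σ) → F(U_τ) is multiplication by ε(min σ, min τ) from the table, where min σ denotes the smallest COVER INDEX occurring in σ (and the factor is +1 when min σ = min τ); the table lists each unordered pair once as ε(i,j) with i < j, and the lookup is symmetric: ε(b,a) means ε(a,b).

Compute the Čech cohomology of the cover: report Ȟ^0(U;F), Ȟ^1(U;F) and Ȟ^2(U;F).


nerve simplices:
  U1={{x4},{x5},{x7},{x1,x5},{x1,x7},{x2,x5},{x3,x7},{x6,x7},{x1,x2,x5},{x1,x6,x7}} U2={{x6},{x1,x6},{x2,x6},{x3,x6},{x6,x7},{x1,x6,x7},{x2,x3,x6}} U3={{x1},{x2},{x3},{x1,x2},{x1,x3},{x1,x5},{x1,x6},{x1,x7},{x2,x3},{x2,x5},{x2,x6},{x3,x6},{x3,x7},{x1,x2,x3},{x1,x2,x5},{x1,x6,x7},{x2,x3,x6}}
  U12={{x6,x7},{x1,x6,x7}} U13={{x1,x5},{x1,x7},{x2,x5},{x3,x7},{x1,x2,x5},{x1,x6,x7}} U23={{x1,x6},{x2,x6},{x3,x6},{x1,x6,x7},{x2,x3,x6}}
  U123={{x1,x6,x7}}
C dims 3,3,1; δ0: rk_F5 2; δ1: rk_F5 1
degree 0: 3−2−0 = 1 → Ȟ^0 ≅ Z/5
degree 1: 3−1−2 = 0 → Ȟ^1 ≅ 0
degree 2: 1−0−1 = 0 → Ȟ^2 ≅ 0

Ȟ^0(U;F) ≅ Z/5, Ȟ^1(U;F) ≅ 0, Ȟ^2(U;F) ≅ 0


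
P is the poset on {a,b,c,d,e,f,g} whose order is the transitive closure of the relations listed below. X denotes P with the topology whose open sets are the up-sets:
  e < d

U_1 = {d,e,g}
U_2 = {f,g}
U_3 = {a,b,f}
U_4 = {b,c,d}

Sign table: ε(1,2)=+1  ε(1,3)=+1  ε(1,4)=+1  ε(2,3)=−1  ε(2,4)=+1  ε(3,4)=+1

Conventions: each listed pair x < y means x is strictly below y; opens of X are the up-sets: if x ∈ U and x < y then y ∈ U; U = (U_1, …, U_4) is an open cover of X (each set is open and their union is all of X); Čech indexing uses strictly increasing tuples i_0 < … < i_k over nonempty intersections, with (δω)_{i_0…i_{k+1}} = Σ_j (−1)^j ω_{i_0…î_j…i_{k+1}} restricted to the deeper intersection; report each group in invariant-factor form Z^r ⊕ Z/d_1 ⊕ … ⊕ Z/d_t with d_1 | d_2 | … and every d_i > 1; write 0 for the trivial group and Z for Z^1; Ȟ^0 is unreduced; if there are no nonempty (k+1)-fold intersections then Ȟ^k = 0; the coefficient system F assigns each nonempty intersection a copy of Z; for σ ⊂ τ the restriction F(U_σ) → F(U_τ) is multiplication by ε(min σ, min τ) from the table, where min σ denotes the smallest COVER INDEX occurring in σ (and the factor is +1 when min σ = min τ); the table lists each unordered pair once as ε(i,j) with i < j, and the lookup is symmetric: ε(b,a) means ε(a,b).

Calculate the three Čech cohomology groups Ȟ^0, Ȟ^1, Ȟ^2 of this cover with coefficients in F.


nerve of the cover:
  U12={g} U14={d} U23={f} U34={b}
C dims 4,4; δ0: rk 4, SNF 1^3·2
Ȟ^0 = (4 − 4) − 0 = 0, so Ȟ^0 ≅ 0
Ȟ^1 = (4 − 0) − 4 = 0 plus torsion [2], so Ȟ^1 ≅ Z/2
Ȟ^2 = (0 − 0) − 0 = 0, so Ȟ^2 ≅ 0

Ȟ^0(U;F) ≅ 0, Ȟ^1(U;F) ≅ Z/2, Ȟ^2(U;F) ≅ 0


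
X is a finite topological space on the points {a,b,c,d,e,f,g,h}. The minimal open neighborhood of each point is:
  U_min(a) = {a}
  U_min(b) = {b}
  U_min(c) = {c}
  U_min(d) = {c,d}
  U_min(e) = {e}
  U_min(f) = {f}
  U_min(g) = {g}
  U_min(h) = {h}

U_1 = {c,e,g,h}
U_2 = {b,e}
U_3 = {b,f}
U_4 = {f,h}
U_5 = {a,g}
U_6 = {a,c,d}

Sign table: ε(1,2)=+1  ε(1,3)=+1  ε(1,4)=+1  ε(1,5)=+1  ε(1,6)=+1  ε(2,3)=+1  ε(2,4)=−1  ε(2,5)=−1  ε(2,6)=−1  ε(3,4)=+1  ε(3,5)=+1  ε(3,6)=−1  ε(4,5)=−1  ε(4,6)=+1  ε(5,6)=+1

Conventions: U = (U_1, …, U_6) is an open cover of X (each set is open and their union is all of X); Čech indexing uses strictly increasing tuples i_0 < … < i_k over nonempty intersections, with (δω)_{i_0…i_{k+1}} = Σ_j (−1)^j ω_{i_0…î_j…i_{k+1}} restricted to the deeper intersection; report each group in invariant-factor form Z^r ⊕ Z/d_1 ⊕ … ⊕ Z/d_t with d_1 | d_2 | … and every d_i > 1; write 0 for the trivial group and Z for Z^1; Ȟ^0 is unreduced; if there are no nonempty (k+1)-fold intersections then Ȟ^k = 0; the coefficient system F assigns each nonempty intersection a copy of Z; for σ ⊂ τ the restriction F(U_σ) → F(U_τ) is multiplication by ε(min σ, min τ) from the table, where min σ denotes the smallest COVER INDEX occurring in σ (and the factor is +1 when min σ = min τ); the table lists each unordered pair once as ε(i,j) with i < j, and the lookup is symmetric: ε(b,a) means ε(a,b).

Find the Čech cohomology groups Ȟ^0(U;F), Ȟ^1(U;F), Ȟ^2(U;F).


Ȟ^0 ≅ Z,  Ȟ^1 ≅ Z^2,  Ȟ^2 ≅ 0

cover nerve:
  U12={e} U14={h} U15={g} U16={c} U23={b} U34={f} U56={a}
C dims 6,7; δ0: rk 5, SNF 1^5
Ȟ^0: (6−5)−0=1 ⇒ Z
Ȟ^1: (7−0)−5=2 ⇒ Z^2
Ȟ^2: (0−0)−0=0 ⇒ 0


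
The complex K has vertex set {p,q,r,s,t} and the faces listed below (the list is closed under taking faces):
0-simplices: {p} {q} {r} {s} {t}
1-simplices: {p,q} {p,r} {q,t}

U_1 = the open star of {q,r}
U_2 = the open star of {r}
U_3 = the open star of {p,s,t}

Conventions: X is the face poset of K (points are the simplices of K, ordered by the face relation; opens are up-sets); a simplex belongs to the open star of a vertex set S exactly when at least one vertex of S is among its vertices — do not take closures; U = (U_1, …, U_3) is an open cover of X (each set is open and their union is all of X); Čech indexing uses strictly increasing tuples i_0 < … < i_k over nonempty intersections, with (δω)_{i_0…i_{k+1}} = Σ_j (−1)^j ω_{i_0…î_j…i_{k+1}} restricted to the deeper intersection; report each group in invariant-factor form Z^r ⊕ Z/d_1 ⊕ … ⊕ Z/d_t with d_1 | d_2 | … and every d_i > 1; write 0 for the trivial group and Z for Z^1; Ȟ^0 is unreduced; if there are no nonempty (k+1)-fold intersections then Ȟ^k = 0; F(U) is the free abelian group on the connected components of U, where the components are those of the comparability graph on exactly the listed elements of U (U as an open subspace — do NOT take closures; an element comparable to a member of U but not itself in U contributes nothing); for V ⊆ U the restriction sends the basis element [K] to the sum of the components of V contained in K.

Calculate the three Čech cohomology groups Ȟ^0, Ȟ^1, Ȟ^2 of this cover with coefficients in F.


cover nerve:
  U1={{q},{r},{p,q},{p,r},{q,t}} U2={{r},{p,r}} U3={{p},{s},{t},{p,q},{p,r},{q,t}}
  U12={{r},{p,r}} U13={{p,q},{p,r},{q,t}} U23={{p,r}}
  U123={{p,r}}
components per intersection:
  U1: {{q},{p,q},{q,t}} {{r},{p,r}}
  U2: {{r},{p,r}}
  U3: {{p},{p,q},{p,r}} {{s}} {{t},{q,t}}
  U12: {{r},{p,r}}
  U13: {{p,q}} {{p,r}} {{q,t}}
  U23: {{p,r}}
  U123: {{p,r}}
C dims 6,5,1; δ0: rk 4, SNF 1^4; δ1: rk 1, SNF 1^1
Ȟ^0: (6−4)−0=2 ⇒ Z^2
Ȟ^1: (5−1)−4=0 ⇒ 0
Ȟ^2: (1−0)−1=0 ⇒ 0

Ȟ^0 = Z^2, Ȟ^1 = 0 and Ȟ^2 = 0


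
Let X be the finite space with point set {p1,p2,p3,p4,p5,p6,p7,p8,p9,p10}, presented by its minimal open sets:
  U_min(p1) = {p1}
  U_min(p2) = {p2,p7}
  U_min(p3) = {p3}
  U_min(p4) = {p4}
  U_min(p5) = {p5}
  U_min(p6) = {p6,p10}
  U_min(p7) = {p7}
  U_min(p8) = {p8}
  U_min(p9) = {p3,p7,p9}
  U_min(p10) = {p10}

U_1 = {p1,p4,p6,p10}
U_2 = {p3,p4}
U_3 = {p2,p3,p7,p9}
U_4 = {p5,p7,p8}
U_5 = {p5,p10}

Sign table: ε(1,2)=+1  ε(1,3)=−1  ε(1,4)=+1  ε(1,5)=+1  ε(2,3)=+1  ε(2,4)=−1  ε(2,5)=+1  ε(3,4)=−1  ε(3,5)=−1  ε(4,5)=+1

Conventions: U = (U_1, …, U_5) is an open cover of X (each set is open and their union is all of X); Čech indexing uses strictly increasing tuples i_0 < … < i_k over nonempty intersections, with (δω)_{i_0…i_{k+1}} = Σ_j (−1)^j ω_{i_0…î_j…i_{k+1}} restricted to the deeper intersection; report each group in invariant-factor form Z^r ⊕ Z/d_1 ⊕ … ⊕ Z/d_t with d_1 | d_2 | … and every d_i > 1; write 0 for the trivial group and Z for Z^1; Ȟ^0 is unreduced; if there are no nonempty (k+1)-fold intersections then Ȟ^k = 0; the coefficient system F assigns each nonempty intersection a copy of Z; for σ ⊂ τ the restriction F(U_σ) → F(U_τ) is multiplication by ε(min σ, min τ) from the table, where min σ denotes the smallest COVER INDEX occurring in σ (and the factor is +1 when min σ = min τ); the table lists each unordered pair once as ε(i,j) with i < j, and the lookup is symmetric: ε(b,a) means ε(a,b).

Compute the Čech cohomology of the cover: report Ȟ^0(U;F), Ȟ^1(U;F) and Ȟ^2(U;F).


Ȟ^0(U;F) ≅ 0, Ȟ^1(U;F) ≅ Z/2 and Ȟ^2(U;F) ≅ 0

intersection data:
  U12={p4} U15={p10} U23={p3} U34={p7} U45={p5}
C dims 5,5; δ0: rk 5, SNF 1^4·2
Ȟ^0 = (5 − 5) − 0 = 0, so Ȟ^0 ≅ 0
Ȟ^1 = (5 − 0) − 5 = 0 plus torsion [2], so Ȟ^1 ≅ Z/2
Ȟ^2 = (0 − 0) − 0 = 0, so Ȟ^2 ≅ 0


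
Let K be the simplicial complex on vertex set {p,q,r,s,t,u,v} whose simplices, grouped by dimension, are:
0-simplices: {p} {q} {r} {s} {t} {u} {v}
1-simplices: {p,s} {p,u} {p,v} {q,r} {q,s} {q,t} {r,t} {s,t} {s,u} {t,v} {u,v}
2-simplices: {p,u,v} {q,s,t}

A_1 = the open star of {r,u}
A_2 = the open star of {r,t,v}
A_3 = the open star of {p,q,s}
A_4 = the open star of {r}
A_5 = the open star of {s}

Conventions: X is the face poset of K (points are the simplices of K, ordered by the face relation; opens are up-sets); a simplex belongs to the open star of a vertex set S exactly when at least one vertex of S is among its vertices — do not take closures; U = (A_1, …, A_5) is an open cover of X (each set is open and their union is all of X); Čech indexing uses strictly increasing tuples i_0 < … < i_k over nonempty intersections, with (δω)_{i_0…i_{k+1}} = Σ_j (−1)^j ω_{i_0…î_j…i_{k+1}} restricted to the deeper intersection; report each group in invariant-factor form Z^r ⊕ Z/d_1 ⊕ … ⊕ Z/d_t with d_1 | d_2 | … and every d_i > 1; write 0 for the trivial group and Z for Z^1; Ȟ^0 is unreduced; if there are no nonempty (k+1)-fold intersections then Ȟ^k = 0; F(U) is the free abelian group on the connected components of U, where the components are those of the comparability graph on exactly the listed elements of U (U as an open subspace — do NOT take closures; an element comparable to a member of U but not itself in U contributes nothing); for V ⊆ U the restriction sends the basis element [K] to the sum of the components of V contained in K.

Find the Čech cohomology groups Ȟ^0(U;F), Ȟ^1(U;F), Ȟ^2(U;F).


Ȟ^0 = Z, Ȟ^1 = Z^3, Ȟ^2 = 0

nonempty intersections:
  A1={{r},{u},{p,u},{q,r},{r,t},{s,u},{u,v},{p,u,v}} A2={{r},{t},{v},{p,v},{q,r},{q,t},{r,t},{s,t},{t,v},{u,v},{p,u,v},{q,s,t}} A3={{p},{q},{s},{p,s},{p,u},{p,v},{q,r},{q,s},{q,t},{s,t},{s,u},{p,u,v},{q,s,t}} A4={{r},{q,r},{r,t}} A5={{s},{p,s},{q,s},{s,t},{s,u},{q,s,t}}
  A12={{r},{q,r},{r,t},{u,v},{p,u,v}} A13={{p,u},{q,r},{s,u},{p,u,v}} A14={{r},{q,r},{r,t}} A15={{s,u}} A23={{p,v},{q,r},{q,t},{s,t},{p,u,v},{q,s,t}} A24={{r},{q,r},{r,t}} A25={{s,t},{q,s,t}} A34={{q,r}} A35={{s},{p,s},{q,s},{s,t},{s,u},{q,s,t}}
  A123={{q,r},{p,u,v}} A124={{r},{q,r},{r,t}} A134={{q,r}} A135={{s,u}} A234={{q,r}} A235={{s,t},{q,s,t}}
  A1234={{q,r}}
components per intersection:
  A1: {{r},{q,r},{r,t}} {{u},{p,u},{s,u},{u,v},{p,u,v}}
  A2: {{r},{t},{v},{p,v},{q,r},{q,t},{r,t},{s,t},{t,v},{u,v},{p,u,v},{q,s,t}}
  A3: {{p},{q},{s},{p,s},{p,u},{p,v},{q,r},{q,s},{q,t},{s,t},{s,u},{p,u,v},{q,s,t}}
  A4: {{r},{q,r},{r,t}}
  A5: {{s},{p,s},{q,s},{s,t},{s,u},{q,s,t}}
  A12: {{r},{q,r},{r,t}} {{u,v},{p,u,v}}
  A13: {{p,u},{p,u,v}} {{q,r}} {{s,u}}
  A14: {{r},{q,r},{r,t}}
  A15: {{s,u}}
  A23: {{p,v},{p,u,v}} {{q,r}} {{q,t},{s,t},{q,s,t}}
  A24: {{r},{q,r},{r,t}}
  A25: {{s,t},{q,s,t}}
  A34: {{q,r}}
  A35: {{s},{p,s},{q,s},{s,t},{s,u},{q,s,t}}
  A123: {{q,r}} {{p,u,v}}
  A124: {{r},{q,r},{r,t}}
  A134: {{q,r}}
  A135: {{s,u}}
  A234: {{q,r}}
  A235: {{s,t},{q,s,t}}
  A1234: {{q,r}}
C dims 6,14,7,1; δ0: rk 5, SNF 1^5; δ1: rk 6, SNF 1^6; δ2: rk 1, SNF 1^1
Ȟ^0: (6−5)−0=1 ⇒ Z
Ȟ^1: (14−6)−5=3 ⇒ Z^3
Ȟ^2: (7−1)−6=0 ⇒ 0


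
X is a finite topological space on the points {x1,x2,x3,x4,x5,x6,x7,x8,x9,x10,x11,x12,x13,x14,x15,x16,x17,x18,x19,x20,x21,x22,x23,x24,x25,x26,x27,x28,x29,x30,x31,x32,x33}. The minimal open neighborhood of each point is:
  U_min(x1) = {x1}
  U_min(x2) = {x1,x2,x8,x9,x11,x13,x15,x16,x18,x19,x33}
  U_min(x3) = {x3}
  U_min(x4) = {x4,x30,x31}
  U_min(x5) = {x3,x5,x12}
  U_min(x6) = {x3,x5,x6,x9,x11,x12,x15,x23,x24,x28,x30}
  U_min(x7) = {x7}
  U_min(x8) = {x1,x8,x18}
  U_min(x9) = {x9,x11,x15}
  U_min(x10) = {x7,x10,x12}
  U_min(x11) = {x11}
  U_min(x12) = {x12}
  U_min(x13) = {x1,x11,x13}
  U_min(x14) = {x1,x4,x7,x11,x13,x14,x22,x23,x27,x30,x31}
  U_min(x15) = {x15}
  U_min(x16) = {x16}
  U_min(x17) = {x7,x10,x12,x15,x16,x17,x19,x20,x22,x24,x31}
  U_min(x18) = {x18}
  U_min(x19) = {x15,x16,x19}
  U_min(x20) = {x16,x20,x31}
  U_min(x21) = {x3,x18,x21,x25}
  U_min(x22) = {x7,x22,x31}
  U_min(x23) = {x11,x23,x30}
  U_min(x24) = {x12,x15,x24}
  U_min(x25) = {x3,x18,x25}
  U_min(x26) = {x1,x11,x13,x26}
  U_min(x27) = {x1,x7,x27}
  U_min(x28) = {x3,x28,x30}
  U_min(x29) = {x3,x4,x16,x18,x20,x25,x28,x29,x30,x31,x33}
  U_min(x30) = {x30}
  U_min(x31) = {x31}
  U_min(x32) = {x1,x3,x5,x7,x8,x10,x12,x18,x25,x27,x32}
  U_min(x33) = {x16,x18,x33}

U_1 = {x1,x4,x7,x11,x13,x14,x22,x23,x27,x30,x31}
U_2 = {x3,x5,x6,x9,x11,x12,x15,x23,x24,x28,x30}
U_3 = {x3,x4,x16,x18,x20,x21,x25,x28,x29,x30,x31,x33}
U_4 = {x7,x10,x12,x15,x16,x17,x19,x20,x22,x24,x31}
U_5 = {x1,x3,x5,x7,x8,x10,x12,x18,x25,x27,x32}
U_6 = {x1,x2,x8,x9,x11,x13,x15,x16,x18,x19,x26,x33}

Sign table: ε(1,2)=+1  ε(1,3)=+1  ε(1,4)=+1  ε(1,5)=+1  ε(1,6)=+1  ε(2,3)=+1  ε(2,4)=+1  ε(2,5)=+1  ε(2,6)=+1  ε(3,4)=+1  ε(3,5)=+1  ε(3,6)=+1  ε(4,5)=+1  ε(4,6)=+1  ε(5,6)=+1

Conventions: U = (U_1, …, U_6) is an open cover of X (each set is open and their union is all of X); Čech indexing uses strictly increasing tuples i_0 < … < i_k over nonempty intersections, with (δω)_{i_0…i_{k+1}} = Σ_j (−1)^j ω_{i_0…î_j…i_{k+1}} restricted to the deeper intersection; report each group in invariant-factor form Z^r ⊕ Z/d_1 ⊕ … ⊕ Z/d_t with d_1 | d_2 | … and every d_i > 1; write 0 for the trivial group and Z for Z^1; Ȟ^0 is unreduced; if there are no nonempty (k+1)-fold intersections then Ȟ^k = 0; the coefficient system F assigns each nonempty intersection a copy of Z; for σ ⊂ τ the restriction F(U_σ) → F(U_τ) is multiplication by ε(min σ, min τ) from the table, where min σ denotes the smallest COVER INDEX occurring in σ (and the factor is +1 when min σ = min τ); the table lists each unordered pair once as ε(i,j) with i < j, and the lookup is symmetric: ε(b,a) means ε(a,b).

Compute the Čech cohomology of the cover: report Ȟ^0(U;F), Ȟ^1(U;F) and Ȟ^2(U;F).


Ȟ^0 ≅ Z; Ȟ^1 ≅ 0; Ȟ^2 ≅ Z/2

cover nerve:
  U12={x11,x23,x30} U13={x4,x30,x31} U14={x7,x22,x31} U15={x1,x7,x27} U16={x1,x11,x13} U23={x3,x28,x30} U24={x12,x15,x24} U25={x3,x5,x12} U26={x9,x11,x15} U34={x16,x20,x31} U35={x3,x18,x25} U36={x16,x18,x33} U45={x7,x10,x12} U46={x15,x16,x19} U56={x1,x8,x18}
  U123={x30} U126={x11} U134={x31} U145={x7} U156={x1} U235={x3} U245={x12} U246={x15} U346={x16} U356={x18}
C dims 6,15,10; δ0: rk 5, SNF 1^5; δ1: rk 10, SNF 1^9·2
Ȟ^0: (6−5)−0=1 ⇒ Z
Ȟ^1: (15−10)−5=0 ⇒ 0
Ȟ^2: (10−0)−10=0 plus torsion [2] ⇒ Z/2


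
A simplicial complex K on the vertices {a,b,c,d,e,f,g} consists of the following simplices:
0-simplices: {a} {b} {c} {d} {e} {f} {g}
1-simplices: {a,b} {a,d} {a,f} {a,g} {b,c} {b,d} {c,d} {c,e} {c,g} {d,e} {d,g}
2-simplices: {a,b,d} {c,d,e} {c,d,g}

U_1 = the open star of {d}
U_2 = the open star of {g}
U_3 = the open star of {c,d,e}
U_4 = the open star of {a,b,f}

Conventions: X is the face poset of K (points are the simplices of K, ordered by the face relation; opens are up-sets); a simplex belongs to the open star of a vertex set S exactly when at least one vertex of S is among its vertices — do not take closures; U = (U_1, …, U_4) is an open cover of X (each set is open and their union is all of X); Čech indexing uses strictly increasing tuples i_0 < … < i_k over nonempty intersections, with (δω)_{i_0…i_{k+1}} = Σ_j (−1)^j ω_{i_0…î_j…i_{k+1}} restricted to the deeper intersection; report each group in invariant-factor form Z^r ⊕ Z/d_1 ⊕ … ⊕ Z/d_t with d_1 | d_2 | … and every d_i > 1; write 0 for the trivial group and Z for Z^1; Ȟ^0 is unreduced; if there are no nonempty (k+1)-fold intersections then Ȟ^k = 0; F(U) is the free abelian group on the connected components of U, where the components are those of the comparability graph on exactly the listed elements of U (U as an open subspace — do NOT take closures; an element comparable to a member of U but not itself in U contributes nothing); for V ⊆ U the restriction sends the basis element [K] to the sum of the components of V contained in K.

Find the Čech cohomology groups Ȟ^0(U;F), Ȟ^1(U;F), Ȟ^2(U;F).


nerve simplices:
  U1={{d},{a,d},{b,d},{c,d},{d,e},{d,g},{a,b,d},{c,d,e},{c,d,g}} U2={{g},{a,g},{c,g},{d,g},{c,d,g}} U3={{c},{d},{e},{a,d},{b,c},{b,d},{c,d},{c,e},{c,g},{d,e},{d,g},{a,b,d},{c,d,e},{c,d,g}} U4={{a},{b},{f},{a,b},{a,d},{a,f},{a,g},{b,c},{b,d},{a,b,d}}
  U12={{d,g},{c,d,g}} U13={{d},{a,d},{b,d},{c,d},{d,e},{d,g},{a,b,d},{c,d,e},{c,d,g}} U14={{a,d},{b,d},{a,b,d}} U23={{c,g},{d,g},{c,d,g}} U24={{a,g}} U34={{a,d},{b,c},{b,d},{a,b,d}}
  U123={{d,g},{c,d,g}} U134={{a,d},{b,d},{a,b,d}}
components per intersection:
  U1: {{d},{a,d},{b,d},{c,d},{d,e},{d,g},{a,b,d},{c,d,e},{c,d,g}}
  U2: {{g},{a,g},{c,g},{d,g},{c,d,g}}
  U3: {{c},{d},{e},{a,d},{b,c},{b,d},{c,d},{c,e},{c,g},{d,e},{d,g},{a,b,d},{c,d,e},{c,d,g}}
  U4: {{a},{b},{f},{a,b},{a,d},{a,f},{a,g},{b,c},{b,d},{a,b,d}}
  U12: {{d,g},{c,d,g}}
  U13: {{d},{a,d},{b,d},{c,d},{d,e},{d,g},{a,b,d},{c,d,e},{c,d,g}}
  U14: {{a,d},{b,d},{a,b,d}}
  U23: {{c,g},{d,g},{c,d,g}}
  U24: {{a,g}}
  U34: {{a,d},{b,d},{a,b,d}} {{b,c}}
  U123: {{d,g},{c,d,g}}
  U134: {{a,d},{b,d},{a,b,d}}
C dims 4,7,2; δ0: rk 3, SNF 1^3; δ1: rk 2, SNF 1^2
degree 0: 4−3−0 = 1 → Ȟ^0 ≅ Z
degree 1: 7−2−3 = 2 → Ȟ^1 ≅ Z^2
degree 2: 2−0−2 = 0 → Ȟ^2 ≅ 0

Ȟ^0 = Z, Ȟ^1 = Z^2 and Ȟ^2 = 0


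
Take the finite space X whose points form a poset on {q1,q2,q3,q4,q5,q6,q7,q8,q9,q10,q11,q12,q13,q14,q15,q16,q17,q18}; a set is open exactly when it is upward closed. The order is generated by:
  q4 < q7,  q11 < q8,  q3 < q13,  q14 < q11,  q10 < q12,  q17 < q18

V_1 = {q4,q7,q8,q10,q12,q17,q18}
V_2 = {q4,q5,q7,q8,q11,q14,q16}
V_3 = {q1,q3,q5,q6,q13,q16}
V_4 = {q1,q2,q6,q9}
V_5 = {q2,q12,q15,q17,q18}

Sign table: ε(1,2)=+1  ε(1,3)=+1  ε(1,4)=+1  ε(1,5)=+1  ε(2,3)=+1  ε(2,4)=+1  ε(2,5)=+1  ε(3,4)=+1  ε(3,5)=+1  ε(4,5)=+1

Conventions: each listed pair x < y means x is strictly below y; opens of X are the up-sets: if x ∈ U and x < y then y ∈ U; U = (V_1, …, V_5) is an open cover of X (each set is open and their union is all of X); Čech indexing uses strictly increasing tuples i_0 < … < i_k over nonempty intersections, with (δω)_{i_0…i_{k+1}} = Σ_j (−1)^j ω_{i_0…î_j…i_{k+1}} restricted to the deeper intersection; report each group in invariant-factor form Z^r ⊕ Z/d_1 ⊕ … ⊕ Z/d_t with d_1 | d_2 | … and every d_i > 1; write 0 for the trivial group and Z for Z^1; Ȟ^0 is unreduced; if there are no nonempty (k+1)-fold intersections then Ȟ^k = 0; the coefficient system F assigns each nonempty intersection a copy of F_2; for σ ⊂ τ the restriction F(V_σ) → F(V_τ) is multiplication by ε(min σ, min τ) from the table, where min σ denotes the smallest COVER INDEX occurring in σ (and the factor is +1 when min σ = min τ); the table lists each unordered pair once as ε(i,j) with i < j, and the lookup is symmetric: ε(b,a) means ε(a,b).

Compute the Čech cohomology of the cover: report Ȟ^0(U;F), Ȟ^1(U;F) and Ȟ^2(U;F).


Ȟ^0(U;F) ≅ Z/2,  Ȟ^1(U;F) ≅ Z/2,  Ȟ^2(U;F) ≅ 0

nonempty intersections:
  V12={q4,q7,q8} V15={q12,q17,q18} V23={q5,q16} V34={q1,q6} V45={q2}
C dims 5,5; δ0: rk_F2 4
Ȟ^0: (5−4)−0=1 ⇒ Z/2
Ȟ^1: (5−0)−4=1 ⇒ Z/2
Ȟ^2: (0−0)−0=0 ⇒ 0


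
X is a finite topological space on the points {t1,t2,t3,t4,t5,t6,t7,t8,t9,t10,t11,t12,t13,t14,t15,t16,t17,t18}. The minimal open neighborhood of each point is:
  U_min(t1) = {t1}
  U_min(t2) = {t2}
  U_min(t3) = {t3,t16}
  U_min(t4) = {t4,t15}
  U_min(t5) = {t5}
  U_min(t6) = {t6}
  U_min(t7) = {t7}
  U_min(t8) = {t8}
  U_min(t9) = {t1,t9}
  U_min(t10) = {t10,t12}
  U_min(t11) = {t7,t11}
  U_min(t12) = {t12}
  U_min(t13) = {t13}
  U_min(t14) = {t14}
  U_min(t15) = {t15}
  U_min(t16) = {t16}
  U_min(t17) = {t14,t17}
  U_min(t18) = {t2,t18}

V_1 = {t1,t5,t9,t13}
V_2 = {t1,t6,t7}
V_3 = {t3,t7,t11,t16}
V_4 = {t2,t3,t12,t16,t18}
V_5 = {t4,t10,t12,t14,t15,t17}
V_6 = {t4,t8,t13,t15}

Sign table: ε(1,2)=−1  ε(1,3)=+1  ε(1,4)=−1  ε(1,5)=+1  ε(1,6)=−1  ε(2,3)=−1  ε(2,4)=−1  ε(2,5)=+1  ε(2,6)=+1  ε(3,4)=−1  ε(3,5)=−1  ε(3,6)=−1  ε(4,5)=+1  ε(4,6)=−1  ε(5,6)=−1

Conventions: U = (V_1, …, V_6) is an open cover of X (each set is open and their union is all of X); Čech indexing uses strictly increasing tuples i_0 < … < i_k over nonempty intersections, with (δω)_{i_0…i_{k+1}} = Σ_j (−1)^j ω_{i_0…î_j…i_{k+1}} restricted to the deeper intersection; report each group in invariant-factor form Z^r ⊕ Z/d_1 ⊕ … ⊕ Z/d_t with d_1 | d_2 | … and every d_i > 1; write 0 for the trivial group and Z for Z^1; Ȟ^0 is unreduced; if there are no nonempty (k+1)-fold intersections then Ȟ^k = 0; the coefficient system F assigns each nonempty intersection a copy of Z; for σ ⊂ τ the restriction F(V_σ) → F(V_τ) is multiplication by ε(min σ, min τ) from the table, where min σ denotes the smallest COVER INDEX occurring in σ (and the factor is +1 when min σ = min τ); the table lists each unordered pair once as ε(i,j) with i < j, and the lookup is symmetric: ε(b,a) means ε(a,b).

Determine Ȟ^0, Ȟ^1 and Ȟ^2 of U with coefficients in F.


Ȟ^0 = 0, Ȟ^1 = Z/2, Ȟ^2 = 0

nonempty intersections:
  V12={t1} V16={t13} V23={t7} V34={t3,t16} V45={t12} V56={t4,t15}
C dims 6,6; δ0: rk 6, SNF 1^5·2
Ȟ^0: (6−6)−0=0 ⇒ 0
Ȟ^1: (6−0)−6=0 plus torsion [2] ⇒ Z/2
Ȟ^2: (0−0)−0=0 ⇒ 0
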